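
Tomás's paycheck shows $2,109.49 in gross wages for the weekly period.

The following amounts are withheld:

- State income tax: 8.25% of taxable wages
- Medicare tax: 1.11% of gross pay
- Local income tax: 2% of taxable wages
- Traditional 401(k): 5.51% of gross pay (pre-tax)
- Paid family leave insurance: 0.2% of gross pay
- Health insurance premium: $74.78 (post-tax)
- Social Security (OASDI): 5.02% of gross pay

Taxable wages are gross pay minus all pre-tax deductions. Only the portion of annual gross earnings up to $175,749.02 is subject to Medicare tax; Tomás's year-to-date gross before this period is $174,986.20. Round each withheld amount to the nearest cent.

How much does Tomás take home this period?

$1,595.58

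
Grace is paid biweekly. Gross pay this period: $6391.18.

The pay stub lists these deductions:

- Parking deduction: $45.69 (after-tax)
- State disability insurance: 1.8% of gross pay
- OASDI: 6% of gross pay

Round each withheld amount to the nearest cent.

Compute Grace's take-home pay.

$5846.98

State disability insurance: $6391.18 × 0.018 = $115.04
OASDI: $6391.18 × 0.06 = $383.47
Parking deduction: $45.69
Total deductions = $115.04 + $383.47 + $45.69 = $544.20
Net pay = $6391.18 − $544.20 = $5846.98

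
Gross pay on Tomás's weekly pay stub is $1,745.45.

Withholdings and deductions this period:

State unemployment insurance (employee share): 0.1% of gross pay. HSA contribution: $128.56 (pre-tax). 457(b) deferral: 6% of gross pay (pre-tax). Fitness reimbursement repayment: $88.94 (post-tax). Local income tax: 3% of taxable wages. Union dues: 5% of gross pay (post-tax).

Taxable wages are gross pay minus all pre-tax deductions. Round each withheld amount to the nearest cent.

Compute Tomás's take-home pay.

$1,288.84

HSA contribution: $128.56
457(b) deferral: $1,745.45 × 0.06 = $104.73
Pre-tax total = $128.56 + $104.73 = $233.29
Taxable wages = $1,745.45 − $233.29 = $1,512.16
Local income tax: $1,512.16 × 0.03 = $45.36
State unemployment insurance (employee share): $1,745.45 × 0.001 = $1.75
Union dues: $1,745.45 × 0.05 = $87.27
Fitness reimbursement repayment: $88.94
Total deductions = $128.56 + $104.73 + $45.36 + $1.75 + $87.27 + $88.94 = $456.61
Net pay = $1,745.45 − $456.61 = $1,288.84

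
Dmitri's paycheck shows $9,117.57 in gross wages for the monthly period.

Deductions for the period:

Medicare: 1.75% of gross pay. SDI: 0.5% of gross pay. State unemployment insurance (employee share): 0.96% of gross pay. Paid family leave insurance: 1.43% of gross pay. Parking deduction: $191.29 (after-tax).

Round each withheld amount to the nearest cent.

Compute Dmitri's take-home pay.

Medicare: $9,117.57 × 0.0175 = $159.56
State unemployment insurance (employee share): $9,117.57 × 0.0096 = $87.53
SDI: $9,117.57 × 0.005 = $45.59
Paid family leave insurance: $9,117.57 × 0.0143 = $130.38
Parking deduction: $191.29
Total deductions = $159.56 + $87.53 + $45.59 + $130.38 + $191.29 = $614.35
Net pay = $9,117.57 − $614.35 = $8,503.22

$8,503.22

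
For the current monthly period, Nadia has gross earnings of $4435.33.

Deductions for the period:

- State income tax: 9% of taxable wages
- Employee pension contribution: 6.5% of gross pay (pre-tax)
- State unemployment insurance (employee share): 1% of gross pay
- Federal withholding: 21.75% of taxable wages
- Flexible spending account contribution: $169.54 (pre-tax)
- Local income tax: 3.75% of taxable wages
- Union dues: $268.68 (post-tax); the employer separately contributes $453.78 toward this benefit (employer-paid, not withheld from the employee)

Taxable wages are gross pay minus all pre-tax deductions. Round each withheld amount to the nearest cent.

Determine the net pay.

$2292.23

Flexible spending account contribution: $169.54
Employee pension contribution: $4435.33 × 0.065 = $288.30
Pre-tax total = $169.54 + $288.30 = $457.84
Taxable wages = $4435.33 − $457.84 = $3977.49
Local income tax: $3977.49 × 0.0375 = $149.16
Federal withholding: $3977.49 × 0.2175 = $865.10
State income tax: $3977.49 × 0.09 = $357.97
State unemployment insurance (employee share): $4435.33 × 0.01 = $44.35
Union dues: $268.68
(Employer's $453.78 toward union dues is not withheld from the employee.)
Total deductions = $169.54 + $288.30 + $149.16 + $865.10 + $357.97 + $44.35 + $268.68 = $2143.10
Net pay = $4435.33 − $2143.10 = $2292.23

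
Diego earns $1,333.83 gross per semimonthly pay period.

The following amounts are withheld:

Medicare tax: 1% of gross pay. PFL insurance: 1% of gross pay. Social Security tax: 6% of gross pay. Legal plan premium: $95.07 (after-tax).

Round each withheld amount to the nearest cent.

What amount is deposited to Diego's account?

$1,132.05

Medicare tax: $1,333.83 × 0.01 = $13.34
Social Security tax: $1,333.83 × 0.06 = $80.03
PFL insurance: $1,333.83 × 0.01 = $13.34
Legal plan premium: $95.07
Total deductions = $13.34 + $80.03 + $13.34 + $95.07 = $201.78
Net pay = $1,333.83 − $201.78 = $1,132.05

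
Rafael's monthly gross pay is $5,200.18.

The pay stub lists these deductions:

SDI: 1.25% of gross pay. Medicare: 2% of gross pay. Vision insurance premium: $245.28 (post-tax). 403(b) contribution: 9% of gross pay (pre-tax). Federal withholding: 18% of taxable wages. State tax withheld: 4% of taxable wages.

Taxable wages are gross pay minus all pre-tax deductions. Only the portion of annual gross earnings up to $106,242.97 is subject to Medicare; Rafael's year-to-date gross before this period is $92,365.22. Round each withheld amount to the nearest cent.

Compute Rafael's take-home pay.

$3,276.80

403(b) contribution: $5,200.18 × 0.09 = $468.02
Taxable wages = $5,200.18 − $468.02 = $4,732.16
State tax withheld: $4,732.16 × 0.04 = $189.29
Federal withholding: $4,732.16 × 0.18 = $851.79
Medicare: cap not yet reached, full $5,200.18 is subject → $5,200.18 × 0.02 = $104.00
SDI: $5,200.18 × 0.0125 = $65.00
Vision insurance premium: $245.28
Total deductions = $468.02 + $189.29 + $851.79 + $104.00 + $65.00 + $245.28 = $1,923.38
Net pay = $5,200.18 − $1,923.38 = $3,276.80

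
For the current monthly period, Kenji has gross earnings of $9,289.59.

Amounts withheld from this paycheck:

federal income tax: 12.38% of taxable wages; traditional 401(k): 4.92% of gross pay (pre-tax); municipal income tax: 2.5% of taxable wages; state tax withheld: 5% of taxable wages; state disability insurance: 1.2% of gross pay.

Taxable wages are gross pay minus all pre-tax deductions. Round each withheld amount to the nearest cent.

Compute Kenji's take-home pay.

$6,965.15

Traditional 401(k): $9,289.59 × 0.0492 = $457.05
Taxable wages = $9,289.59 − $457.05 = $8,832.54
Federal income tax: $8,832.54 × 0.1238 = $1,093.47
State tax withheld: $8,832.54 × 0.05 = $441.63
Municipal income tax: $8,832.54 × 0.025 = $220.81
State disability insurance: $9,289.59 × 0.012 = $111.48
Total deductions = $457.05 + $1,093.47 + $441.63 + $220.81 + $111.48 = $2,324.44
Net pay = $9,289.59 − $2,324.44 = $6,965.15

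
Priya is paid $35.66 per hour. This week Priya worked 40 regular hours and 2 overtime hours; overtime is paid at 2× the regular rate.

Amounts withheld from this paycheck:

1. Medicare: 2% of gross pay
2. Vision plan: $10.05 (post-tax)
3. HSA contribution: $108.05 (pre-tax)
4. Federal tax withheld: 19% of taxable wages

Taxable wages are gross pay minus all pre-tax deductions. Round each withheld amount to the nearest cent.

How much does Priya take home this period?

Regular pay: 40 × $35.66 = $1,426.40
Overtime pay: 2 × $35.66 × 2 = $142.64
Gross pay = $1,426.40 + $142.64 = $1,569.04
HSA contribution: $108.05
Taxable wages = $1,569.04 − $108.05 = $1,460.99
Federal tax withheld: $1,460.99 × 0.19 = $277.59
Medicare: $1,569.04 × 0.02 = $31.38
Vision plan: $10.05
Total deductions = $108.05 + $277.59 + $31.38 + $10.05 = $427.07
Net pay = $1,569.04 − $427.07 = $1,141.97

$1,141.97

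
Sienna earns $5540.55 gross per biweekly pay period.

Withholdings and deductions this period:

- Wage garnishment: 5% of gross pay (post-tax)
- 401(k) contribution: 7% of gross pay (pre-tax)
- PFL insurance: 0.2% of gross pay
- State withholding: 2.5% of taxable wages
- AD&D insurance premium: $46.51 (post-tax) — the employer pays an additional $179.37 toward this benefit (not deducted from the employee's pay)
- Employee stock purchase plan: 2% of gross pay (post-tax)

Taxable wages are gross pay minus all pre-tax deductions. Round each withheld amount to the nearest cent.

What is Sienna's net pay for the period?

$4578.46

401(k) contribution: $5540.55 × 0.07 = $387.84
Taxable wages = $5540.55 − $387.84 = $5152.71
State withholding: $5152.71 × 0.025 = $128.82
PFL insurance: $5540.55 × 0.002 = $11.08
AD&D insurance premium: $46.51
Employee stock purchase plan: $5540.55 × 0.02 = $110.81
Wage garnishment: $5540.55 × 0.05 = $277.03
(Employer's $179.37 toward AD&D insurance premium is not withheld from the employee.)
Total deductions = $387.84 + $128.82 + $11.08 + $46.51 + $110.81 + $277.03 = $962.09
Net pay = $5540.55 − $962.09 = $4578.46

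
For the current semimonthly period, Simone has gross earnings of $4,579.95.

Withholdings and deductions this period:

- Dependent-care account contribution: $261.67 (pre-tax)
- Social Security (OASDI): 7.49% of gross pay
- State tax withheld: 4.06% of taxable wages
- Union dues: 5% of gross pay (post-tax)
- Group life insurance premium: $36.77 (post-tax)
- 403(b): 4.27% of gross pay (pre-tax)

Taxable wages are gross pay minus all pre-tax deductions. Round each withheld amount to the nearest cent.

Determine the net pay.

403(b): $4,579.95 × 0.0427 = $195.56
Dependent-care account contribution: $261.67
Pre-tax total = $195.56 + $261.67 = $457.23
Taxable wages = $4,579.95 − $457.23 = $4,122.72
State tax withheld: $4,122.72 × 0.0406 = $167.38
Social Security (OASDI): $4,579.95 × 0.0749 = $343.04
Union dues: $4,579.95 × 0.05 = $229.00
Group life insurance premium: $36.77
Total deductions = $195.56 + $261.67 + $167.38 + $343.04 + $229.00 + $36.77 = $1,233.42
Net pay = $4,579.95 − $1,233.42 = $3,346.53

$3,346.53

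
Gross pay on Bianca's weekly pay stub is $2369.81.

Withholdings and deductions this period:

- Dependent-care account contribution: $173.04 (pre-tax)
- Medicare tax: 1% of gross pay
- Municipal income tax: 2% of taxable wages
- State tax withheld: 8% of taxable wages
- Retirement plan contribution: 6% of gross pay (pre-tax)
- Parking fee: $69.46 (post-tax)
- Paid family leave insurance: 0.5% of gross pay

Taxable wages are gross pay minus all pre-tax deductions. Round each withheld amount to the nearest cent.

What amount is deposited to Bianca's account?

$1744.11

Dependent-care account contribution: $173.04
Retirement plan contribution: $2369.81 × 0.06 = $142.19
Pre-tax total = $173.04 + $142.19 = $315.23
Taxable wages = $2369.81 − $315.23 = $2054.58
Municipal income tax: $2054.58 × 0.02 = $41.09
State tax withheld: $2054.58 × 0.08 = $164.37
Paid family leave insurance: $2369.81 × 0.005 = $11.85
Medicare tax: $2369.81 × 0.01 = $23.70
Parking fee: $69.46
Total deductions = $173.04 + $142.19 + $41.09 + $164.37 + $11.85 + $23.70 + $69.46 = $625.70
Net pay = $2369.81 − $625.70 = $1744.11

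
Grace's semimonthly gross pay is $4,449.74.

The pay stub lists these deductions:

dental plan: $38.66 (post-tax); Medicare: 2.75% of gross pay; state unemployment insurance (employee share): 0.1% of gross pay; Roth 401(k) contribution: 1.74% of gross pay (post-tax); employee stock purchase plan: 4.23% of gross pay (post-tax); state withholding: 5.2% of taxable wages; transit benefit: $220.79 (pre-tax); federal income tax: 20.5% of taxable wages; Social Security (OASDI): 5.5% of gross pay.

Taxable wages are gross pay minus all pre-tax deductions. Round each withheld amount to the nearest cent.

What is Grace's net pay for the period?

Transit benefit: $220.79
Taxable wages = $4,449.74 − $220.79 = $4,228.95
State withholding: $4,228.95 × 0.052 = $219.91
Federal income tax: $4,228.95 × 0.205 = $866.93
Social Security (OASDI): $4,449.74 × 0.055 = $244.74
State unemployment insurance (employee share): $4,449.74 × 0.001 = $4.45
Medicare: $4,449.74 × 0.0275 = $122.37
Dental plan: $38.66
Employee stock purchase plan: $4,449.74 × 0.0423 = $188.22
Roth 401(k) contribution: $4,449.74 × 0.0174 = $77.43
Total deductions = $220.79 + $219.91 + $866.93 + $244.74 + $4.45 + $122.37 + $38.66 + $188.22 + $77.43 = $1,983.50
Net pay = $4,449.74 − $1,983.50 = $2,466.24

$2,466.24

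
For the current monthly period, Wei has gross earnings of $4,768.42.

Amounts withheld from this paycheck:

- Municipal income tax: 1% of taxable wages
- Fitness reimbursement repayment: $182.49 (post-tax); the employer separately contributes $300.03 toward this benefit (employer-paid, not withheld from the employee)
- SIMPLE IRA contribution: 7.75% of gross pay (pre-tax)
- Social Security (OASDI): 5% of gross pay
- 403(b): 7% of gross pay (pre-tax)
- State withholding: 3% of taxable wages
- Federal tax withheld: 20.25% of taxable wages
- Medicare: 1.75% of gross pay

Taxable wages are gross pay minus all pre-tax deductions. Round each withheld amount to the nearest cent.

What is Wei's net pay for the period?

$2,574.94

SIMPLE IRA contribution: $4,768.42 × 0.0775 = $369.55
403(b): $4,768.42 × 0.07 = $333.79
Pre-tax total = $369.55 + $333.79 = $703.34
Taxable wages = $4,768.42 − $703.34 = $4,065.08
Municipal income tax: $4,065.08 × 0.01 = $40.65
Federal tax withheld: $4,065.08 × 0.2025 = $823.18
State withholding: $4,065.08 × 0.03 = $121.95
Social Security (OASDI): $4,768.42 × 0.05 = $238.42
Medicare: $4,768.42 × 0.0175 = $83.45
Fitness reimbursement repayment: $182.49
(Employer's $300.03 toward fitness reimbursement repayment is not withheld from the employee.)
Total deductions = $369.55 + $333.79 + $40.65 + $823.18 + $121.95 + $238.42 + $83.45 + $182.49 = $2,193.48
Net pay = $4,768.42 − $2,193.48 = $2,574.94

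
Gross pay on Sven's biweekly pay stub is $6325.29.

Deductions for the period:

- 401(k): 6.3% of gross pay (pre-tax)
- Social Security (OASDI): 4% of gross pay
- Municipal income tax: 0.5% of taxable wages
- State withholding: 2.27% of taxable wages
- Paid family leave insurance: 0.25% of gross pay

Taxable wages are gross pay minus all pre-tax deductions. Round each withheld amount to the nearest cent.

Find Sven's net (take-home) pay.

401(k): $6325.29 × 0.063 = $398.49
Taxable wages = $6325.29 − $398.49 = $5926.80
Municipal income tax: $5926.80 × 0.005 = $29.63
State withholding: $5926.80 × 0.0227 = $134.54
Paid family leave insurance: $6325.29 × 0.0025 = $15.81
Social Security (OASDI): $6325.29 × 0.04 = $253.01
Total deductions = $398.49 + $29.63 + $134.54 + $15.81 + $253.01 = $831.48
Net pay = $6325.29 − $831.48 = $5493.81

$5493.81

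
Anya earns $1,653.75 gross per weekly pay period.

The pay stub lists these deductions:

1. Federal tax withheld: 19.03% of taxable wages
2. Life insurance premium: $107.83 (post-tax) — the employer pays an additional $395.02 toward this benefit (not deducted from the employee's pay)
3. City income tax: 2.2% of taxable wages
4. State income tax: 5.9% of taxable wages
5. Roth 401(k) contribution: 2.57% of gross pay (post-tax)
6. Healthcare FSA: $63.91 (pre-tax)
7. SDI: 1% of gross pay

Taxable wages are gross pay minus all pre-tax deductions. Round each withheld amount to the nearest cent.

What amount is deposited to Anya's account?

$991.64

Healthcare FSA: $63.91
Taxable wages = $1,653.75 − $63.91 = $1,589.84
Federal tax withheld: $1,589.84 × 0.1903 = $302.55
State income tax: $1,589.84 × 0.059 = $93.80
City income tax: $1,589.84 × 0.022 = $34.98
SDI: $1,653.75 × 0.01 = $16.54
Life insurance premium: $107.83
Roth 401(k) contribution: $1,653.75 × 0.0257 = $42.50
(Employer's $395.02 toward life insurance premium is not withheld from the employee.)
Total deductions = $63.91 + $302.55 + $93.80 + $34.98 + $16.54 + $107.83 + $42.50 = $662.11
Net pay = $1,653.75 − $662.11 = $991.64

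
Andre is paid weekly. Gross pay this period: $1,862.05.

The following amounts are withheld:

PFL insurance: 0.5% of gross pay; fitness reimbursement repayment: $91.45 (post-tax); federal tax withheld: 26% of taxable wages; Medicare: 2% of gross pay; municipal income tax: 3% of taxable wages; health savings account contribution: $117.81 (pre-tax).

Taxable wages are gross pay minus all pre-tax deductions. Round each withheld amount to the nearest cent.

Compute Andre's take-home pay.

Health savings account contribution: $117.81
Taxable wages = $1,862.05 − $117.81 = $1,744.24
Federal tax withheld: $1,744.24 × 0.26 = $453.50
Municipal income tax: $1,744.24 × 0.03 = $52.33
Medicare: $1,862.05 × 0.02 = $37.24
PFL insurance: $1,862.05 × 0.005 = $9.31
Fitness reimbursement repayment: $91.45
Total deductions = $117.81 + $453.50 + $52.33 + $37.24 + $9.31 + $91.45 = $761.64
Net pay = $1,862.05 − $761.64 = $1,100.41

$1,100.41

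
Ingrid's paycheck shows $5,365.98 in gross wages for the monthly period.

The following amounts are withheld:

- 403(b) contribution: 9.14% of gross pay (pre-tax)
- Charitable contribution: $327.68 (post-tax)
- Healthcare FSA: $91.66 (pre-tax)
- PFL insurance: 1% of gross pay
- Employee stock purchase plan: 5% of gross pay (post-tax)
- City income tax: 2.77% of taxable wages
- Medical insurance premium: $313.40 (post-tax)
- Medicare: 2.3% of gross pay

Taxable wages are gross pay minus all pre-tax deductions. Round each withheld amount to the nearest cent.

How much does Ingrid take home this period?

Healthcare FSA: $91.66
403(b) contribution: $5,365.98 × 0.0914 = $490.45
Pre-tax total = $91.66 + $490.45 = $582.11
Taxable wages = $5,365.98 − $582.11 = $4,783.87
City income tax: $4,783.87 × 0.0277 = $132.51
PFL insurance: $5,365.98 × 0.01 = $53.66
Medicare: $5,365.98 × 0.023 = $123.42
Medical insurance premium: $313.40
Charitable contribution: $327.68
Employee stock purchase plan: $5,365.98 × 0.05 = $268.30
Total deductions = $91.66 + $490.45 + $132.51 + $53.66 + $123.42 + $313.40 + $327.68 + $268.30 = $1,801.08
Net pay = $5,365.98 − $1,801.08 = $3,564.90

$3,564.90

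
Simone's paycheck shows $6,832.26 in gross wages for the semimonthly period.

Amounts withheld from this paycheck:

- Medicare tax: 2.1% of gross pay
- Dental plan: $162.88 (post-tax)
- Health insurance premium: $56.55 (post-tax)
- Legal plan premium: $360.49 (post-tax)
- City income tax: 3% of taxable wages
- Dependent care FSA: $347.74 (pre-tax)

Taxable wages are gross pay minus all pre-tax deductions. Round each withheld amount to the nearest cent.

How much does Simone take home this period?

$5,566.58

Dependent care FSA: $347.74
Taxable wages = $6,832.26 − $347.74 = $6,484.52
City income tax: $6,484.52 × 0.03 = $194.54
Medicare tax: $6,832.26 × 0.021 = $143.48
Health insurance premium: $56.55
Legal plan premium: $360.49
Dental plan: $162.88
Total deductions = $347.74 + $194.54 + $143.48 + $56.55 + $360.49 + $162.88 = $1,265.68
Net pay = $6,832.26 − $1,265.68 = $5,566.58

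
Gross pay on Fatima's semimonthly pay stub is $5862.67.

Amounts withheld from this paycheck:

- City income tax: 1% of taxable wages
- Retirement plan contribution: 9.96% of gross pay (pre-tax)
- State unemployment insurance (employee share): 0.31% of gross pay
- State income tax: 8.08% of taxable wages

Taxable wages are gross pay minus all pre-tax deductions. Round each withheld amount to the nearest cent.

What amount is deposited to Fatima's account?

Retirement plan contribution: $5862.67 × 0.0996 = $583.92
Taxable wages = $5862.67 − $583.92 = $5278.75
City income tax: $5278.75 × 0.01 = $52.79
State income tax: $5278.75 × 0.0808 = $426.52
State unemployment insurance (employee share): $5862.67 × 0.0031 = $18.17
Total deductions = $583.92 + $52.79 + $426.52 + $18.17 = $1081.40
Net pay = $5862.67 − $1081.40 = $4781.27

$4781.27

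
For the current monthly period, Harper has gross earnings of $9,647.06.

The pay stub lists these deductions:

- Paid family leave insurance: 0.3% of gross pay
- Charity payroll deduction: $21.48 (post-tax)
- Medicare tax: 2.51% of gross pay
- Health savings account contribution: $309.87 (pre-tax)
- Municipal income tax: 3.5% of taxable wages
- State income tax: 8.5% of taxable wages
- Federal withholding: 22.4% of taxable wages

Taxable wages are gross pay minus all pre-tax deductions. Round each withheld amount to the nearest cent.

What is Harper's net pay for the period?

$5,832.64

Health savings account contribution: $309.87
Taxable wages = $9,647.06 − $309.87 = $9,337.19
Federal withholding: $9,337.19 × 0.224 = $2,091.53
Municipal income tax: $9,337.19 × 0.035 = $326.80
State income tax: $9,337.19 × 0.085 = $793.66
Medicare tax: $9,647.06 × 0.0251 = $242.14
Paid family leave insurance: $9,647.06 × 0.003 = $28.94
Charity payroll deduction: $21.48
Total deductions = $309.87 + $2,091.53 + $326.80 + $793.66 + $242.14 + $28.94 + $21.48 = $3,814.42
Net pay = $9,647.06 − $3,814.42 = $5,832.64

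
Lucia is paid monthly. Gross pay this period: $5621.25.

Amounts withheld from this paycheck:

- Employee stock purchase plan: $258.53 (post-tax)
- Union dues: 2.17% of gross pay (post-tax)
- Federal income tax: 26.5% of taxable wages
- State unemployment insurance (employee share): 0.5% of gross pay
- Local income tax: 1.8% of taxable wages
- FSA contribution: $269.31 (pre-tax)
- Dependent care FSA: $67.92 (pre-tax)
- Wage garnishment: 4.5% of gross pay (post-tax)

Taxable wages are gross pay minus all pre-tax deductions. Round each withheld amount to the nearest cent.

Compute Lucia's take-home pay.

$3127.06

FSA contribution: $269.31
Dependent care FSA: $67.92
Pre-tax total = $269.31 + $67.92 = $337.23
Taxable wages = $5621.25 − $337.23 = $5284.02
Local income tax: $5284.02 × 0.018 = $95.11
Federal income tax: $5284.02 × 0.265 = $1400.27
State unemployment insurance (employee share): $5621.25 × 0.005 = $28.11
Employee stock purchase plan: $258.53
Union dues: $5621.25 × 0.0217 = $121.98
Wage garnishment: $5621.25 × 0.045 = $252.96
Total deductions = $269.31 + $67.92 + $95.11 + $1400.27 + $28.11 + $258.53 + $121.98 + $252.96 = $2494.19
Net pay = $5621.25 − $2494.19 = $3127.06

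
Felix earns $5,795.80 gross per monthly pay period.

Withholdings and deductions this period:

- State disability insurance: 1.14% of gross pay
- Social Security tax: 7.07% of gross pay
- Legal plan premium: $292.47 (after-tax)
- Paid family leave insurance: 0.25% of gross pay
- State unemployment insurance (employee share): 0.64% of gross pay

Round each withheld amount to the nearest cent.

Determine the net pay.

Social Security tax: $5,795.80 × 0.0707 = $409.76
State disability insurance: $5,795.80 × 0.0114 = $66.07
State unemployment insurance (employee share): $5,795.80 × 0.0064 = $37.09
Paid family leave insurance: $5,795.80 × 0.0025 = $14.49
Legal plan premium: $292.47
Total deductions = $409.76 + $66.07 + $37.09 + $14.49 + $292.47 = $819.88
Net pay = $5,795.80 − $819.88 = $4,975.92

$4,975.92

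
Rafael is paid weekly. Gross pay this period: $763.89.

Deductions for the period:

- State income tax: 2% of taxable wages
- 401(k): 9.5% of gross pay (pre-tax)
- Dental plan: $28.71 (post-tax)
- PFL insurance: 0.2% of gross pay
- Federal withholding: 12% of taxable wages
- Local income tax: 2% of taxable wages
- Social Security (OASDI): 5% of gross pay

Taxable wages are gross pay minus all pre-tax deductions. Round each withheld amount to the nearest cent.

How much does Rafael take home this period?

401(k): $763.89 × 0.095 = $72.57
Taxable wages = $763.89 − $72.57 = $691.32
Local income tax: $691.32 × 0.02 = $13.83
Federal withholding: $691.32 × 0.12 = $82.96
State income tax: $691.32 × 0.02 = $13.83
PFL insurance: $763.89 × 0.002 = $1.53
Social Security (OASDI): $763.89 × 0.05 = $38.19
Dental plan: $28.71
Total deductions = $72.57 + $13.83 + $82.96 + $13.83 + $1.53 + $38.19 + $28.71 = $251.62
Net pay = $763.89 − $251.62 = $512.27

$512.27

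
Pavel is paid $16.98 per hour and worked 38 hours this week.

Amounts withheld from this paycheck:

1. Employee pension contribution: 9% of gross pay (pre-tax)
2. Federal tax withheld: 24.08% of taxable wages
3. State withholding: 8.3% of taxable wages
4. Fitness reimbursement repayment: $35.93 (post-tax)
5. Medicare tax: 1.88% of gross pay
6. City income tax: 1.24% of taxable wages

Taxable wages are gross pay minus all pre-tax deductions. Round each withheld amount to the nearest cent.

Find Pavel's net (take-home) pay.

$341.70

Gross pay: 38 × $16.98 = $645.24
Employee pension contribution: $645.24 × 0.09 = $58.07
Taxable wages = $645.24 − $58.07 = $587.17
State withholding: $587.17 × 0.083 = $48.74
Federal tax withheld: $587.17 × 0.2408 = $141.39
City income tax: $587.17 × 0.0124 = $7.28
Medicare tax: $645.24 × 0.0188 = $12.13
Fitness reimbursement repayment: $35.93
Total deductions = $58.07 + $48.74 + $141.39 + $7.28 + $12.13 + $35.93 = $303.54
Net pay = $645.24 − $303.54 = $341.70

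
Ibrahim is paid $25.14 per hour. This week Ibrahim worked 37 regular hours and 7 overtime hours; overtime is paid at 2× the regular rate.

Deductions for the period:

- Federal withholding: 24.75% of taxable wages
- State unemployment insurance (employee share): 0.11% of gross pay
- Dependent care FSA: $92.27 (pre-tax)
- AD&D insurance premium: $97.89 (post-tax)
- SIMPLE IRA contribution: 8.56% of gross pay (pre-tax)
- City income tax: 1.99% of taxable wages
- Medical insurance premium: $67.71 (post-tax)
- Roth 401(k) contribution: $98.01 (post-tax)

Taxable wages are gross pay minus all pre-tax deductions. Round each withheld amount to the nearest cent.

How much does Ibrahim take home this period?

Regular pay: 37 × $25.14 = $930.18
Overtime pay: 7 × $25.14 × 2 = $351.96
Gross pay = $930.18 + $351.96 = $1282.14
Dependent care FSA: $92.27
SIMPLE IRA contribution: $1282.14 × 0.0856 = $109.75
Pre-tax total = $92.27 + $109.75 = $202.02
Taxable wages = $1282.14 − $202.02 = $1080.12
City income tax: $1080.12 × 0.0199 = $21.49
Federal withholding: $1080.12 × 0.2475 = $267.33
State unemployment insurance (employee share): $1282.14 × 0.0011 = $1.41
Medical insurance premium: $67.71
AD&D insurance premium: $97.89
Roth 401(k) contribution: $98.01
Total deductions = $92.27 + $109.75 + $21.49 + $267.33 + $1.41 + $67.71 + $97.89 + $98.01 = $755.86
Net pay = $1282.14 − $755.86 = $526.28

$526.28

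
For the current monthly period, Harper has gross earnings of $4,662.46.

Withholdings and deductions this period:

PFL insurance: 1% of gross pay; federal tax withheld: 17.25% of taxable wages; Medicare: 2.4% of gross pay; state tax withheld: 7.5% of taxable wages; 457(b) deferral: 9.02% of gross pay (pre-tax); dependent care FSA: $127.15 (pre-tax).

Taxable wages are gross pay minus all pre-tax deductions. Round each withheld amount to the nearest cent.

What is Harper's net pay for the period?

$2,937.83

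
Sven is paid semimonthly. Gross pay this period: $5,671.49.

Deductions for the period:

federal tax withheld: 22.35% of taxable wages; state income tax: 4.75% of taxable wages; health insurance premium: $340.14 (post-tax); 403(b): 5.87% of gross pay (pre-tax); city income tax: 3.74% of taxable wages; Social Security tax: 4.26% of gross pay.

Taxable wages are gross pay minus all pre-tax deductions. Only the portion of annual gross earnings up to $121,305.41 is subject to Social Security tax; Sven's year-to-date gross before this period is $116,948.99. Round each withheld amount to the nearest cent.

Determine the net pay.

$3,166.44

403(b): $5,671.49 × 0.0587 = $332.92
Taxable wages = $5,671.49 − $332.92 = $5,338.57
Federal tax withheld: $5,338.57 × 0.2235 = $1,193.17
City income tax: $5,338.57 × 0.0374 = $199.66
State income tax: $5,338.57 × 0.0475 = $253.58
Social Security tax: only $121,305.41 − $116,948.99 = $4,356.42 of this check is subject → $4,356.42 × 0.0426 = $185.58
Health insurance premium: $340.14
Total deductions = $332.92 + $1,193.17 + $199.66 + $253.58 + $185.58 + $340.14 = $2,505.05
Net pay = $5,671.49 − $2,505.05 = $3,166.44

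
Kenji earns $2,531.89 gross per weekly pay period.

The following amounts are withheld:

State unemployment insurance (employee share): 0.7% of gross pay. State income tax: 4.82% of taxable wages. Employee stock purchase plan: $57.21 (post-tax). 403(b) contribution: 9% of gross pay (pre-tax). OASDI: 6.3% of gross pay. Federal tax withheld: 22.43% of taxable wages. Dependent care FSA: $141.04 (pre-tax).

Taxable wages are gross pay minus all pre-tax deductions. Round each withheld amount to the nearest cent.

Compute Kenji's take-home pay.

$1,339.12

403(b) contribution: $2,531.89 × 0.09 = $227.87
Dependent care FSA: $141.04
Pre-tax total = $227.87 + $141.04 = $368.91
Taxable wages = $2,531.89 − $368.91 = $2,162.98
State income tax: $2,162.98 × 0.0482 = $104.26
Federal tax withheld: $2,162.98 × 0.2243 = $485.16
State unemployment insurance (employee share): $2,531.89 × 0.007 = $17.72
OASDI: $2,531.89 × 0.063 = $159.51
Employee stock purchase plan: $57.21
Total deductions = $227.87 + $141.04 + $104.26 + $485.16 + $17.72 + $159.51 + $57.21 = $1,192.77
Net pay = $2,531.89 − $1,192.77 = $1,339.12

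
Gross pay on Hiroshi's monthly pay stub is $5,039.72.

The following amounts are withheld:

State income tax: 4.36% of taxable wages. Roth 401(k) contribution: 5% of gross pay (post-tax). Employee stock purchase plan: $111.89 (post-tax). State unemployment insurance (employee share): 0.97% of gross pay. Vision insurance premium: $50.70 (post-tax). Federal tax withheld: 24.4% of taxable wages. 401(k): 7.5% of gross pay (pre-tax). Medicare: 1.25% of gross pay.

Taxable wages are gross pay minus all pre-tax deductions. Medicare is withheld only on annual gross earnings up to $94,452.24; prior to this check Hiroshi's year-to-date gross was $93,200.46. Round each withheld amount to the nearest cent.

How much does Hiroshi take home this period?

$2,841.91

401(k): $5,039.72 × 0.075 = $377.98
Taxable wages = $5,039.72 − $377.98 = $4,661.74
Federal tax withheld: $4,661.74 × 0.244 = $1,137.46
State income tax: $4,661.74 × 0.0436 = $203.25
State unemployment insurance (employee share): $5,039.72 × 0.0097 = $48.89
Medicare: only $94,452.24 − $93,200.46 = $1,251.78 of this check is subject → $1,251.78 × 0.0125 = $15.65
Vision insurance premium: $50.70
Employee stock purchase plan: $111.89
Roth 401(k) contribution: $5,039.72 × 0.05 = $251.99
Total deductions = $377.98 + $1,137.46 + $203.25 + $48.89 + $15.65 + $50.70 + $111.89 + $251.99 = $2,197.81
Net pay = $5,039.72 − $2,197.81 = $2,841.91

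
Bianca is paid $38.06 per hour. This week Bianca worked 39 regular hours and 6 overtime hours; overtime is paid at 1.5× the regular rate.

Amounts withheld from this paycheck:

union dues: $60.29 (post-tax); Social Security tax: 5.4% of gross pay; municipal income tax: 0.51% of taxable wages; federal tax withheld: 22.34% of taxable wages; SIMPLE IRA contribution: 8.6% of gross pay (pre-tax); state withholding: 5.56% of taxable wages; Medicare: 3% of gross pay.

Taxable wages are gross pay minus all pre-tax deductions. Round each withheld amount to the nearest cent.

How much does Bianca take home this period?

$981.63

Regular pay: 39 × $38.06 = $1,484.34
Overtime pay: 6 × $38.06 × 1.5 = $342.54
Gross pay = $1,484.34 + $342.54 = $1,826.88
SIMPLE IRA contribution: $1,826.88 × 0.086 = $157.11
Taxable wages = $1,826.88 − $157.11 = $1,669.77
Municipal income tax: $1,669.77 × 0.0051 = $8.52
State withholding: $1,669.77 × 0.0556 = $92.84
Federal tax withheld: $1,669.77 × 0.2234 = $373.03
Social Security tax: $1,826.88 × 0.054 = $98.65
Medicare: $1,826.88 × 0.03 = $54.81
Union dues: $60.29
Total deductions = $157.11 + $8.52 + $92.84 + $373.03 + $98.65 + $54.81 + $60.29 = $845.25
Net pay = $1,826.88 − $845.25 = $981.63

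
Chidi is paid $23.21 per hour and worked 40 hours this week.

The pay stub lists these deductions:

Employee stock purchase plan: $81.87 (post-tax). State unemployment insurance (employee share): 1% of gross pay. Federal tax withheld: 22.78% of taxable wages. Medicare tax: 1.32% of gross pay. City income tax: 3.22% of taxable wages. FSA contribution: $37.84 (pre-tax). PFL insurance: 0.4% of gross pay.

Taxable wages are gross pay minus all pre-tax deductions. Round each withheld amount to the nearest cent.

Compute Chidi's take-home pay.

$551.90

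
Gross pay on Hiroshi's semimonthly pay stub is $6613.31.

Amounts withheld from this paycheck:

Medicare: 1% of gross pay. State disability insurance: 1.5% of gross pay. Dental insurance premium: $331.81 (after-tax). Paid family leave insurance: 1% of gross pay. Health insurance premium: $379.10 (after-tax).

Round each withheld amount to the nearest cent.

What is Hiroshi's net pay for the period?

$5670.94

Medicare: $6613.31 × 0.01 = $66.13
Paid family leave insurance: $6613.31 × 0.01 = $66.13
State disability insurance: $6613.31 × 0.015 = $99.20
Health insurance premium: $379.10
Dental insurance premium: $331.81
Total deductions = $66.13 + $66.13 + $99.20 + $379.10 + $331.81 = $942.37
Net pay = $6613.31 − $942.37 = $5670.94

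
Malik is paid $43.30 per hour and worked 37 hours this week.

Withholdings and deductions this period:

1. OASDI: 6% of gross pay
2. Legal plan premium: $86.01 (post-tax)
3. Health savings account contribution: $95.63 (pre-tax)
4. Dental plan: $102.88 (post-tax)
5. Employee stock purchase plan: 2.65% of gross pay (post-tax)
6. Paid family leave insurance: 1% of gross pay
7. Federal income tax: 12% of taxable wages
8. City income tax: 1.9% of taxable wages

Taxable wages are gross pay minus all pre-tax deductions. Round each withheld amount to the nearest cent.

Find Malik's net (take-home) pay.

Gross pay: 37 × $43.30 = $1602.10
Health savings account contribution: $95.63
Taxable wages = $1602.10 − $95.63 = $1506.47
City income tax: $1506.47 × 0.019 = $28.62
Federal income tax: $1506.47 × 0.12 = $180.78
Paid family leave insurance: $1602.10 × 0.01 = $16.02
OASDI: $1602.10 × 0.06 = $96.13
Legal plan premium: $86.01
Employee stock purchase plan: $1602.10 × 0.0265 = $42.46
Dental plan: $102.88
Total deductions = $95.63 + $28.62 + $180.78 + $16.02 + $96.13 + $86.01 + $42.46 + $102.88 = $648.53
Net pay = $1602.10 − $648.53 = $953.57

$953.57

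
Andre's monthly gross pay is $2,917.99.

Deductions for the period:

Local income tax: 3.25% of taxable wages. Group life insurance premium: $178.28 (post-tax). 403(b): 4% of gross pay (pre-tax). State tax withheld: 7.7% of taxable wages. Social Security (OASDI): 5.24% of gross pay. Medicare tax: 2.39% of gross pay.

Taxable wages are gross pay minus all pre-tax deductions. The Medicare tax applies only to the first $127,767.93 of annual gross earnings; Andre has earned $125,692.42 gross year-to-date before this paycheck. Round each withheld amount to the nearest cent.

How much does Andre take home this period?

$2,113.75

403(b): $2,917.99 × 0.04 = $116.72
Taxable wages = $2,917.99 − $116.72 = $2,801.27
Local income tax: $2,801.27 × 0.0325 = $91.04
State tax withheld: $2,801.27 × 0.077 = $215.70
Social Security (OASDI): $2,917.99 × 0.0524 = $152.90
Medicare tax: only $127,767.93 − $125,692.42 = $2,075.51 of this check is subject → $2,075.51 × 0.0239 = $49.60
Group life insurance premium: $178.28
Total deductions = $116.72 + $91.04 + $215.70 + $152.90 + $49.60 + $178.28 = $804.24
Net pay = $2,917.99 − $804.24 = $2,113.75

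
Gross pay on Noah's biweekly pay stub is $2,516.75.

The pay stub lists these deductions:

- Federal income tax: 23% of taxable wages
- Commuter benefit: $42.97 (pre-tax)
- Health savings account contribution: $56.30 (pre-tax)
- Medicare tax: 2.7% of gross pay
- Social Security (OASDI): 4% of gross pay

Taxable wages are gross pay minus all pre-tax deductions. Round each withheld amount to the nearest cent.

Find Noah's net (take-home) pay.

Health savings account contribution: $56.30
Commuter benefit: $42.97
Pre-tax total = $56.30 + $42.97 = $99.27
Taxable wages = $2,516.75 − $99.27 = $2,417.48
Federal income tax: $2,417.48 × 0.23 = $556.02
Social Security (OASDI): $2,516.75 × 0.04 = $100.67
Medicare tax: $2,516.75 × 0.027 = $67.95
Total deductions = $56.30 + $42.97 + $556.02 + $100.67 + $67.95 = $823.91
Net pay = $2,516.75 − $823.91 = $1,692.84

$1,692.84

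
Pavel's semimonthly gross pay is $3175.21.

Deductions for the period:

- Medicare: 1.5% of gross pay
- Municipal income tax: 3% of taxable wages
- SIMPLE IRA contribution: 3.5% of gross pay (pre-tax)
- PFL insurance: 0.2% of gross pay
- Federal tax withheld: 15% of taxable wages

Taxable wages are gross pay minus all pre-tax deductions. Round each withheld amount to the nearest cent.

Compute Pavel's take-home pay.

$2458.57

SIMPLE IRA contribution: $3175.21 × 0.035 = $111.13
Taxable wages = $3175.21 − $111.13 = $3064.08
Federal tax withheld: $3064.08 × 0.15 = $459.61
Municipal income tax: $3064.08 × 0.03 = $91.92
Medicare: $3175.21 × 0.015 = $47.63
PFL insurance: $3175.21 × 0.002 = $6.35
Total deductions = $111.13 + $459.61 + $91.92 + $47.63 + $6.35 = $716.64
Net pay = $3175.21 − $716.64 = $2458.57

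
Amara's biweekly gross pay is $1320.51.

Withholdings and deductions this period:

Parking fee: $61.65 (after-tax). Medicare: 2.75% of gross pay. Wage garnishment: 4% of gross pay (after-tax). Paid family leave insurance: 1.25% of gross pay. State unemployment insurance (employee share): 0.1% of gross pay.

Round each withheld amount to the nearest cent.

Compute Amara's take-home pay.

$1151.90

Medicare: $1320.51 × 0.0275 = $36.31
Paid family leave insurance: $1320.51 × 0.0125 = $16.51
State unemployment insurance (employee share): $1320.51 × 0.001 = $1.32
Wage garnishment: $1320.51 × 0.04 = $52.82
Parking fee: $61.65
Total deductions = $36.31 + $16.51 + $1.32 + $52.82 + $61.65 = $168.61
Net pay = $1320.51 − $168.61 = $1151.90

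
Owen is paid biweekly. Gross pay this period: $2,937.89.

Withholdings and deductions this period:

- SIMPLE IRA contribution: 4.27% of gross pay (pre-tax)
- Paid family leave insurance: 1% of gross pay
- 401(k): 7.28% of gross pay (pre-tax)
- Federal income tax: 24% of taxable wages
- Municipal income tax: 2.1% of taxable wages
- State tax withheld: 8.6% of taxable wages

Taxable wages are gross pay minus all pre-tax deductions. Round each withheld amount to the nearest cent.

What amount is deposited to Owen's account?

$1,667.48

SIMPLE IRA contribution: $2,937.89 × 0.0427 = $125.45
401(k): $2,937.89 × 0.0728 = $213.88
Pre-tax total = $125.45 + $213.88 = $339.33
Taxable wages = $2,937.89 − $339.33 = $2,598.56
Municipal income tax: $2,598.56 × 0.021 = $54.57
Federal income tax: $2,598.56 × 0.24 = $623.65
State tax withheld: $2,598.56 × 0.086 = $223.48
Paid family leave insurance: $2,937.89 × 0.01 = $29.38
Total deductions = $125.45 + $213.88 + $54.57 + $623.65 + $223.48 + $29.38 = $1,270.41
Net pay = $2,937.89 − $1,270.41 = $1,667.48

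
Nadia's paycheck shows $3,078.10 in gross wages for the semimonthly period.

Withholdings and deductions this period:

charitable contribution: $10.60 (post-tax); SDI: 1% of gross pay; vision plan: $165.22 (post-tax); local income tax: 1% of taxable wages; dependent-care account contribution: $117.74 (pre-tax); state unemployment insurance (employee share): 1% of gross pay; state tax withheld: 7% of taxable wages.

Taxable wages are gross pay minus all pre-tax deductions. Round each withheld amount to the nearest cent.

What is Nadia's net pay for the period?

$2,486.15

Dependent-care account contribution: $117.74
Taxable wages = $3,078.10 − $117.74 = $2,960.36
State tax withheld: $2,960.36 × 0.07 = $207.23
Local income tax: $2,960.36 × 0.01 = $29.60
SDI: $3,078.10 × 0.01 = $30.78
State unemployment insurance (employee share): $3,078.10 × 0.01 = $30.78
Charitable contribution: $10.60
Vision plan: $165.22
Total deductions = $117.74 + $207.23 + $29.60 + $30.78 + $30.78 + $10.60 + $165.22 = $591.95
Net pay = $3,078.10 − $591.95 = $2,486.15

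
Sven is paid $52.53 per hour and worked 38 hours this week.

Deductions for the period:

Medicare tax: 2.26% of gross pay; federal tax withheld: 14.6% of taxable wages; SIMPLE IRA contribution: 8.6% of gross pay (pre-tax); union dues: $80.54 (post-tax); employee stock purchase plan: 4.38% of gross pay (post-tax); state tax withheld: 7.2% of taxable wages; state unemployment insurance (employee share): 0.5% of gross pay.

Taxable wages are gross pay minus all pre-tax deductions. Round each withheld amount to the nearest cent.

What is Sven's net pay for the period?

$1203.68

Gross pay: 38 × $52.53 = $1996.14
SIMPLE IRA contribution: $1996.14 × 0.086 = $171.67
Taxable wages = $1996.14 − $171.67 = $1824.47
Federal tax withheld: $1824.47 × 0.146 = $266.37
State tax withheld: $1824.47 × 0.072 = $131.36
Medicare tax: $1996.14 × 0.0226 = $45.11
State unemployment insurance (employee share): $1996.14 × 0.005 = $9.98
Union dues: $80.54
Employee stock purchase plan: $1996.14 × 0.0438 = $87.43
Total deductions = $171.67 + $266.37 + $131.36 + $45.11 + $9.98 + $80.54 + $87.43 = $792.46
Net pay = $1996.14 − $792.46 = $1203.68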